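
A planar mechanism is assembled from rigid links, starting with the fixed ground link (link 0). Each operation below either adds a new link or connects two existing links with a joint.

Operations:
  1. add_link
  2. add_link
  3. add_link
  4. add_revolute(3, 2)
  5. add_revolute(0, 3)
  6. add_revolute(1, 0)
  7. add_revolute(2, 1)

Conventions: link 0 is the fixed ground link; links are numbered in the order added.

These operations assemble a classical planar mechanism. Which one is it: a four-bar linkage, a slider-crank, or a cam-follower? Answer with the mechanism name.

links: 4 (incl. ground); joints: 4 revolute, 0 prismatic, 0 higher (cam) pair, forming one closed loop
4 links in a single 4R loop → four-bar linkage

four-bar linkage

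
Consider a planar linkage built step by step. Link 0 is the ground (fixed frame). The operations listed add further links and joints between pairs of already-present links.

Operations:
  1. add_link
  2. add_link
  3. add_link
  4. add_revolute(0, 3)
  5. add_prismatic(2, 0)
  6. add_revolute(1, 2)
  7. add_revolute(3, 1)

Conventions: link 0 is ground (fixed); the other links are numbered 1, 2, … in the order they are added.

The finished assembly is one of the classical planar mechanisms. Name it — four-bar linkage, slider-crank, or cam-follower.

links: 4 (incl. ground); joints: 3 revolute, 1 prismatic, 0 higher (cam) pair, forming one closed loop
4 links, 3 revolutes + 1 prismatic in one loop → slider-crank

slider-crank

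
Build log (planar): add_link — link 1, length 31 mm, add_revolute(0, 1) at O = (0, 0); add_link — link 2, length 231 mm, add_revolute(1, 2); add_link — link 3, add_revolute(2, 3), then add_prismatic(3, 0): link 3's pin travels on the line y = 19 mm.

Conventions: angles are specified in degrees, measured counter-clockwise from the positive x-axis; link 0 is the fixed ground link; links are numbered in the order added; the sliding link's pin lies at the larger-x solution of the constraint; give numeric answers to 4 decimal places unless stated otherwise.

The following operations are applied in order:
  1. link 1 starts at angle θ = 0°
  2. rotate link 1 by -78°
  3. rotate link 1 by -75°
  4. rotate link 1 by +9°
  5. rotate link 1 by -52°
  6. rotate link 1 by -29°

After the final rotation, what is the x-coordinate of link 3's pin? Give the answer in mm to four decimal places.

geometry: r = 31 mm, L = 231 mm, e = 19 mm; θ starts at 0°
rotate link 1 by -78°: θ ← 0° -78° = -78°
rotate link 1 by -75°: θ ← -78° -75° = -153°
rotate link 1 by +9°: θ ← -153° +9° = -144°
rotate link 1 by -52°: θ ← -144° -52° = -196°
rotate link 1 by -29°: θ ← -196° -29° = -225°
crank pin P = (r cos θ, r sin θ) = (-21.920310, 21.920310)
h = r sin θ − e = 21.920310 − 19 = 2.920310
x = r cos θ + √(L² − h²) = -21.920310 + 230.981540 = 209.061230

209.0612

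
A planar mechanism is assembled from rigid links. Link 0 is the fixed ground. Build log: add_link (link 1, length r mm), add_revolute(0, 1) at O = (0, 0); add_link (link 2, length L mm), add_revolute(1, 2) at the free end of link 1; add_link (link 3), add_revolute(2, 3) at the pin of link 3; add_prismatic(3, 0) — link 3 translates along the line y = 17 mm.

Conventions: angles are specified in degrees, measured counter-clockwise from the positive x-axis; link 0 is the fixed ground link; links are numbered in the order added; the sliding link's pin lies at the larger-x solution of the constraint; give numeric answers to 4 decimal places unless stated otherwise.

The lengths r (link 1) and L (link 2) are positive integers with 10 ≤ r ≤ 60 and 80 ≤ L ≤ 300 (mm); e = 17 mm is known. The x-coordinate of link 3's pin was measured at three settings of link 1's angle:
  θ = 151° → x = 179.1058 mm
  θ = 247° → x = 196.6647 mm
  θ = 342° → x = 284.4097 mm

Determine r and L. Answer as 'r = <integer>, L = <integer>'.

constraint per measurement: (x − r cos θ)² + (r sin θ − e)² = L²
subtracting the θ₁ and θ₂ equations cancels the r² and L² terms:
r = (x₁² − x₂²) / (2[(x₁cos θ₁ + e sin θ₁) − (x₂cos θ₂ + e sin θ₂)]) = 59.0002 → r = 59
L² = (x₁ − r cos θ₁)² + (r sin θ₁ − e)² = 53360.9961 → L = 231.0000 → L = 231
check at θ₃=342°: x = 284.4097 (printed 284.4097) ✓

r = 59, L = 231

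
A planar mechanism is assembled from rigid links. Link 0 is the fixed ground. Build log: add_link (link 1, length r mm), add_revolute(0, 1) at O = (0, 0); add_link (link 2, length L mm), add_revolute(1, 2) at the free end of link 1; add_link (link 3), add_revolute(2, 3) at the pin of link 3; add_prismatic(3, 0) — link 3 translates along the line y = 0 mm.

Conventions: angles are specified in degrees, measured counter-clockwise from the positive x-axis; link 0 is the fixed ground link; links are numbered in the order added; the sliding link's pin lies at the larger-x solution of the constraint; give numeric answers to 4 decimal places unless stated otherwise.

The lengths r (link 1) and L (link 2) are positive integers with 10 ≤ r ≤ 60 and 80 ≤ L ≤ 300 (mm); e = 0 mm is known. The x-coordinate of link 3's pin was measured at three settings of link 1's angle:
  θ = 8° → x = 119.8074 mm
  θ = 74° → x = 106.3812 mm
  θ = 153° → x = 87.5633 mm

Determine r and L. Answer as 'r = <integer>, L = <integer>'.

constraint per measurement: (x − r cos θ)² + (r sin θ − e)² = L²
subtracting the θ₁ and θ₂ equations cancels the r² and L² terms:
r = (x₁² − x₂²) / (2[(x₁cos θ₁ + e sin θ₁) − (x₂cos θ₂ + e sin θ₂)]) = 17.0001 → r = 17
L² = (x₁ − r cos θ₁)² + (r sin θ₁ − e)² = 10609.0040 → L = 103.0000 → L = 103
check at θ₃=153°: x = 87.5633 (printed 87.5633) ✓

r = 17, L = 103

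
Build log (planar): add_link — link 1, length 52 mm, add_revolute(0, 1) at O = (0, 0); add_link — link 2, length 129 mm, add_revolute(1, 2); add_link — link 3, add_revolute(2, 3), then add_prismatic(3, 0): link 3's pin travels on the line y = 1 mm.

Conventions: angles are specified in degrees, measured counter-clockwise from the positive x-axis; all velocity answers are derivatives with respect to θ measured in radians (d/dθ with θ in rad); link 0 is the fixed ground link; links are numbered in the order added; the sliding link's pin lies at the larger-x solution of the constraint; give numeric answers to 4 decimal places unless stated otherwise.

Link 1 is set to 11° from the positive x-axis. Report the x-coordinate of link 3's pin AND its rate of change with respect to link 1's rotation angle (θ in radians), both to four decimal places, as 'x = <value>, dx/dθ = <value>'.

geometry: r = 52 mm, L = 129 mm, e = 1 mm
crank pin P = (r cos θ, r sin θ) = (51.044614, 9.922068)
h = r sin θ − e = 9.922068 − 1 = 8.922068
x = r cos θ + √(L² − h²) = 51.044614 + 128.691090 = 179.735704
dx/dθ = −r sin θ − h·r cos θ/√(L² − h²) (θ in radians; h = 8.922068) = -13.460957

x = 179.7357, dx/dθ = -13.4610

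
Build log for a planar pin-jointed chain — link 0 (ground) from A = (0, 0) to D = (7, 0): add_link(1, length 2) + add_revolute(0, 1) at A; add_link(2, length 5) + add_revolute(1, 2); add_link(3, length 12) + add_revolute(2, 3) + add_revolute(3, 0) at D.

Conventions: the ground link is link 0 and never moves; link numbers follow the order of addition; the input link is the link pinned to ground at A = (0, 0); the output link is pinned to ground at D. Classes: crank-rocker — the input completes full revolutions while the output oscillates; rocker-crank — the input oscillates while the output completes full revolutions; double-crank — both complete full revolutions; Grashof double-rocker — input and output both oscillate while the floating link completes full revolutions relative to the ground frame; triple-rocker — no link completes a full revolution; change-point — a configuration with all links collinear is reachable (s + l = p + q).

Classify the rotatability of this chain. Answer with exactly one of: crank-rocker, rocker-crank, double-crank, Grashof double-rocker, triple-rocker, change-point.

lengths: ground=7, input=2, coupler=5, output=12
sorted: s=2 (shortest), l=12 (longest), p+q=12
s + l = 14 vs p + q = 12
s + l > p + q → non-Grashof → no link fully rotates → triple-rocker

triple-rocker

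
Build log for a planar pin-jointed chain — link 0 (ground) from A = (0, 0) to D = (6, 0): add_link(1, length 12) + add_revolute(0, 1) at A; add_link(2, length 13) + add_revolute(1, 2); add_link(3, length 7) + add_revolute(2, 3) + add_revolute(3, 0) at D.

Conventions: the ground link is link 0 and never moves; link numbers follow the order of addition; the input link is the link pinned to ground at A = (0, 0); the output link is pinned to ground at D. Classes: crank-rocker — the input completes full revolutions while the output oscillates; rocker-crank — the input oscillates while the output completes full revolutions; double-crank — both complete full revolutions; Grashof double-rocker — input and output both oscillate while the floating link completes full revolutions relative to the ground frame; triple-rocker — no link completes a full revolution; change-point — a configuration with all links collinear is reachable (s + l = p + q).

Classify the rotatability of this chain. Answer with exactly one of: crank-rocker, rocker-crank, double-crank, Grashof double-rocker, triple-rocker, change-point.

lengths: ground=6, input=12, coupler=13, output=7
sorted: s=6 (shortest), l=13 (longest), p+q=19
s + l = 19 vs p + q = 19
s + l = p + q → change-point (collinear configuration reachable)

change-point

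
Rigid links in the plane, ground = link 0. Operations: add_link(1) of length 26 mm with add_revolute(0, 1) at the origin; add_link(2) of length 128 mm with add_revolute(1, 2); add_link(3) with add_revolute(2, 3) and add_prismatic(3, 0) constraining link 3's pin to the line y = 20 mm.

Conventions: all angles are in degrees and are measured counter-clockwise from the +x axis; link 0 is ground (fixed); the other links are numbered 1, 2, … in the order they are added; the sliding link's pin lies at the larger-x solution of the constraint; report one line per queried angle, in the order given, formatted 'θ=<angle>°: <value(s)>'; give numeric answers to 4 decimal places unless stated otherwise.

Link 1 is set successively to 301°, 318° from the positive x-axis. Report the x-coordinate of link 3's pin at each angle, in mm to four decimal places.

geometry: r = 26 mm, L = 128 mm, e = 20 mm
θ=301°: crank pin P = (r cos θ, r sin θ) = (13.390990, -22.286350)
θ=301°: h = r sin θ − e = -22.286350 − 20 = -42.286350
θ=301°: x = r cos θ + √(L² − h²) = 13.390990 + 120.813346 = 134.204336
θ=318°: crank pin P = (r cos θ, r sin θ) = (19.321765, -17.397396)
θ=318°: h = r sin θ − e = -17.397396 − 20 = -37.397396
θ=318°: x = r cos θ + √(L² − h²) = 19.321765 + 122.415010 = 141.736776

θ=301°: 134.2043
θ=318°: 141.7368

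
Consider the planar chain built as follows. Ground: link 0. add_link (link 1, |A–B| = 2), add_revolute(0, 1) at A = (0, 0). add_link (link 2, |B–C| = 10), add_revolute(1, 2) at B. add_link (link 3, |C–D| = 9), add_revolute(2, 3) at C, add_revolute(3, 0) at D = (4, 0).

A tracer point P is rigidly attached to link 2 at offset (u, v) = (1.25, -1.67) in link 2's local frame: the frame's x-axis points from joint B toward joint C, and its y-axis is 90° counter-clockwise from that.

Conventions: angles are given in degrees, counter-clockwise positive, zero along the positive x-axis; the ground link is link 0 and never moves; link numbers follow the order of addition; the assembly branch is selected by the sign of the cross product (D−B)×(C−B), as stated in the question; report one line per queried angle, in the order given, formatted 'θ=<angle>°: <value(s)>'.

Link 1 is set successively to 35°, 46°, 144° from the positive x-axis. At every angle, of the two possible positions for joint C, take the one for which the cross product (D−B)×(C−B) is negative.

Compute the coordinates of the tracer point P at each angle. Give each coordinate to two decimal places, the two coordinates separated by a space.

A=(0,0), D=(4.00,0)
θ=35°: B = A + 2.00·(cos35°, sin35°) = (1.6383, 1.1472)
θ=35°: |BD| = 2.6256
θ=35°: circle(B,10.00) ∩ circle(D,9.00): a=4.9311, h=8.6997
θ=35°:   candidates: C₊=(9.8748,6.8181) cross=22.842; C₋=(2.2727,-8.8327) cross=-22.842
θ=35°:   branch - wants cross < 0 → take C=(2.2727,-8.8327) (cross=-22.842)
θ=35°: ex = (C−B)/|BC| = (0.0634,-0.9980); ey = (0.9980,0.0634)
θ=35°: P = B + 1.25·ex + -1.67·ey = (0.0510,-0.2063)
θ=46°: B = A + 2.00·(cos46°, sin46°) = (1.3893, 1.4387)
θ=46°: |BD| = 2.9808
θ=46°: circle(B,10.00) ∩ circle(D,9.00): a=4.6774, h=8.8386
θ=46°:   candidates: C₊=(9.7518,6.9222) cross=26.347; C₋=(1.2200,-8.5599) cross=-26.347
θ=46°:   branch - wants cross < 0 → take C=(1.2200,-8.5599) (cross=-26.347)
θ=46°: ex = (C−B)/|BC| = (-0.0169,-0.9999); ey = (0.9999,-0.0169)
θ=46°: P = B + 1.25·ex + -1.67·ey = (-0.3016,0.2171)
θ=144°: B = A + 2.00·(cos144°, sin144°) = (-1.6180, 1.1756)
θ=144°: |BD| = 5.7397
θ=144°: circle(B,10.00) ∩ circle(D,9.00): a=4.5250, h=8.9176
θ=144°:   candidates: C₊=(4.6375,8.9774) cross=51.185; C₋=(0.9846,-8.4798) cross=-51.185
θ=144°:   branch - wants cross < 0 → take C=(0.9846,-8.4798) (cross=-51.185)
θ=144°: ex = (C−B)/|BC| = (0.2603,-0.9655); ey = (0.9655,0.2603)
θ=144°: P = B + 1.25·ex + -1.67·ey = (-2.9052,-0.4660)

θ=35°: 0.05 -0.21
θ=46°: -0.30 0.22
θ=144°: -2.91 -0.47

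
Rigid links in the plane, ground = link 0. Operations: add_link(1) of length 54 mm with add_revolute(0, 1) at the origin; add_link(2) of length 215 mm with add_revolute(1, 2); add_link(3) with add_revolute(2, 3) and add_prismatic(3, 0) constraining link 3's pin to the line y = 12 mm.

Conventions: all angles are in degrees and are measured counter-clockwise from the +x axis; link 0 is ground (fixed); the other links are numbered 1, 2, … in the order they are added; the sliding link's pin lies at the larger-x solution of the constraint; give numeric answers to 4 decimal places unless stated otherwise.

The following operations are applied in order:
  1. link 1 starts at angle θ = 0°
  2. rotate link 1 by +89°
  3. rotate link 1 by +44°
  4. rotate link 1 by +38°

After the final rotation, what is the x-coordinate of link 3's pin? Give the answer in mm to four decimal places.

geometry: r = 54 mm, L = 215 mm, e = 12 mm; θ starts at 0°
rotate link 1 by +89°: θ ← 0° +89° = 89°
rotate link 1 by +44°: θ ← 89° +44° = 133°
rotate link 1 by +38°: θ ← 133° +38° = 171°
crank pin P = (r cos θ, r sin θ) = (-53.335170, 8.447461)
h = r sin θ − e = 8.447461 − 12 = -3.552539
x = r cos θ + √(L² − h²) = -53.335170 + 214.970648 = 161.635478

161.6355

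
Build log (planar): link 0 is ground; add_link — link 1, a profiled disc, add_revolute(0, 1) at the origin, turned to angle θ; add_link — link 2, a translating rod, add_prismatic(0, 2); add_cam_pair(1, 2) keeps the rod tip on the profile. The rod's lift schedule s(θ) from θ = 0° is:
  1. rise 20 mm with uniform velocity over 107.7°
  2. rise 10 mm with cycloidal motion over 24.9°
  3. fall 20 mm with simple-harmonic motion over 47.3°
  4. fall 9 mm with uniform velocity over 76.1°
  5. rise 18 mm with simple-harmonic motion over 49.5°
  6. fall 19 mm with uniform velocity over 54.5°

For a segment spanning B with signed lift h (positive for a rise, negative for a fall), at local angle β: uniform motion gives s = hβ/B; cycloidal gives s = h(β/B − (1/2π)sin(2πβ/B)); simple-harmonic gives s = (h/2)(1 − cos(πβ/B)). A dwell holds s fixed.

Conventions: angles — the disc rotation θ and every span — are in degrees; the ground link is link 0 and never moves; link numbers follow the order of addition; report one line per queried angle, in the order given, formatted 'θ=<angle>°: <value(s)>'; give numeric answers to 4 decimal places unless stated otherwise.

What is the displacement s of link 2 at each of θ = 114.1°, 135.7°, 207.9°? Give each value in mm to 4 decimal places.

seg 1 [0°–107.7°] uniform, h=20: full span → s += 20 → s = 20.0000
seg 2 [107.7°–132.6°] cycloidal, h=10: θ=114.1° here. β=6.4, B=24.9. 10·(0.2570 − sin(2π·0.2570)/(2π)) = 0.9803 → s = 20.9803
seg 2 [107.7°–132.6°] cycloidal, h=10: full span → s += 10 → s = 30.0000
seg 3 [132.6°–179.9°] simple-harmonic, h=-20: θ=135.7° here. β=3.1, B=47.3. -20/2·(1 − cos(π·0.0655)) = -0.2112 → s = 29.7888
seg 3 [132.6°–179.9°] simple-harmonic, h=-20: full span → s += -20 → s = 10.0000
seg 4 [179.9°–256°] uniform, h=-9: θ=207.9° here. β=28, B=76.1. -9·28/76.1 = -3.3114 → s = 6.6886

θ=114.1°: 20.9803
θ=135.7°: 29.7888
θ=207.9°: 6.6886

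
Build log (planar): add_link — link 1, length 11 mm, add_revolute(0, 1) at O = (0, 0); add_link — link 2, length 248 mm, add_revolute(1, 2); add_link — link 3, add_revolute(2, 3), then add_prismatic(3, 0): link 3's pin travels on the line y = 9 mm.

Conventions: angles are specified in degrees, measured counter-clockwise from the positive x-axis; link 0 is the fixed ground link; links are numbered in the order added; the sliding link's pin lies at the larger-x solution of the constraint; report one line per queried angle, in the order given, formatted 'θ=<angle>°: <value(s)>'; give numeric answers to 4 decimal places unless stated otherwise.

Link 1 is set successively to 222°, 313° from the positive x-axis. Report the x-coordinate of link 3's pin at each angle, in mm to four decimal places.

geometry: r = 11 mm, L = 248 mm, e = 9 mm
θ=222°: crank pin P = (r cos θ, r sin θ) = (-8.174593, -7.360437)
θ=222°: h = r sin θ − e = -7.360437 − 9 = -16.360437
θ=222°: x = r cos θ + √(L² − h²) = -8.174593 + 247.459767 = 239.285174
θ=313°: crank pin P = (r cos θ, r sin θ) = (7.501982, -8.044891)
θ=313°: h = r sin θ − e = -8.044891 − 9 = -17.044891
θ=313°: x = r cos θ + √(L² − h²) = 7.501982 + 247.413564 = 254.915546

θ=222°: 239.2852
θ=313°: 254.9155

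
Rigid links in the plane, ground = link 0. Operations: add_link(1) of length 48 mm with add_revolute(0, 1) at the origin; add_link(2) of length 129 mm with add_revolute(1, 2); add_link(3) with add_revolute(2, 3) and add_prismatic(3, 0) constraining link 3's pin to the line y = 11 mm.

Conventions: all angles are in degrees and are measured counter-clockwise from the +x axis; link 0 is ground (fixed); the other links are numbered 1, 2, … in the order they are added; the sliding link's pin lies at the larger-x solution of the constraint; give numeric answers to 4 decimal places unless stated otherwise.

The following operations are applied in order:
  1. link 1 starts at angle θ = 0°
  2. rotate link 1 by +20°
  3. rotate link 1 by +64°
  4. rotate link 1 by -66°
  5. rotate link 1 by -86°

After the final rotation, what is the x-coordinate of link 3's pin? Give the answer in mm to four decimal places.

geometry: r = 48 mm, L = 129 mm, e = 11 mm; θ starts at 0°
rotate link 1 by +20°: θ ← 0° +20° = 20°
rotate link 1 by +64°: θ ← 20° +64° = 84°
rotate link 1 by -66°: θ ← 84° -66° = 18°
rotate link 1 by -86°: θ ← 18° -86° = -68°
crank pin P = (r cos θ, r sin θ) = (17.981116, -44.504825)
h = r sin θ − e = -44.504825 − 11 = -55.504825
x = r cos θ + √(L² − h²) = 17.981116 + 116.448334 = 134.429450

134.4295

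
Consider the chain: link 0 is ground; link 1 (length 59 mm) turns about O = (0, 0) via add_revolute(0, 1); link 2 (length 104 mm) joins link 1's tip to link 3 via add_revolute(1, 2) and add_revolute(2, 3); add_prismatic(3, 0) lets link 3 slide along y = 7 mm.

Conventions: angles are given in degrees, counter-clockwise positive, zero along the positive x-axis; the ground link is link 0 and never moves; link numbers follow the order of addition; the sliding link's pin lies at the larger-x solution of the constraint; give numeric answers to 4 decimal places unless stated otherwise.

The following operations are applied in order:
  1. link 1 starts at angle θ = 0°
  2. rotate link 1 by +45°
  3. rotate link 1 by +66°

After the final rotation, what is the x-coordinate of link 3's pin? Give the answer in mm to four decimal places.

geometry: r = 59 mm, L = 104 mm, e = 7 mm; θ starts at 0°
rotate link 1 by +45°: θ ← 0° +45° = 45°
rotate link 1 by +66°: θ ← 45° +66° = 111°
crank pin P = (r cos θ, r sin θ) = (-21.143709, 55.081245)
h = r sin θ − e = 55.081245 − 7 = 48.081245
x = r cos θ + √(L² − h²) = -21.143709 + 92.218186 = 71.074477

71.0745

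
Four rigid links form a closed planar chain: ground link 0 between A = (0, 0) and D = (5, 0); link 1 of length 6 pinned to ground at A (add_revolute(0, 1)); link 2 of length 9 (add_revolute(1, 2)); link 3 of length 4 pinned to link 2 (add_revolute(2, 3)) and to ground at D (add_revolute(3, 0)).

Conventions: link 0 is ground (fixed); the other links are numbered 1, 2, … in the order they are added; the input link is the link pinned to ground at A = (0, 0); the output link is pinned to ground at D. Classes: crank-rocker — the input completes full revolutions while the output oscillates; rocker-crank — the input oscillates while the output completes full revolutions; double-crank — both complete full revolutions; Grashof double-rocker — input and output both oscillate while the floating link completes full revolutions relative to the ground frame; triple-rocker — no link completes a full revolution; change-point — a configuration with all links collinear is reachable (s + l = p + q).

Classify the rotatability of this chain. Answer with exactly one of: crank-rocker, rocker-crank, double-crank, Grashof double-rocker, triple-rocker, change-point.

lengths: ground=5, input=6, coupler=9, output=4
sorted: s=4 (shortest), l=9 (longest), p+q=11
s + l = 13 vs p + q = 11
s + l > p + q → non-Grashof → no link fully rotates → triple-rocker

triple-rocker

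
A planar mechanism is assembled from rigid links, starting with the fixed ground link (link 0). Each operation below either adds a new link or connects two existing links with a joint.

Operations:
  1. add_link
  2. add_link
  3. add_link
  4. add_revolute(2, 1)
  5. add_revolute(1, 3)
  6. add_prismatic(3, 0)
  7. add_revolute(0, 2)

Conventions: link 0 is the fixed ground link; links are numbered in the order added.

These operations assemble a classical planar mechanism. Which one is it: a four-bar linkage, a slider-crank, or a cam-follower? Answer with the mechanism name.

links: 4 (incl. ground); joints: 3 revolute, 1 prismatic, 0 higher (cam) pair, forming one closed loop
4 links, 3 revolutes + 1 prismatic in one loop → slider-crank

slider-crank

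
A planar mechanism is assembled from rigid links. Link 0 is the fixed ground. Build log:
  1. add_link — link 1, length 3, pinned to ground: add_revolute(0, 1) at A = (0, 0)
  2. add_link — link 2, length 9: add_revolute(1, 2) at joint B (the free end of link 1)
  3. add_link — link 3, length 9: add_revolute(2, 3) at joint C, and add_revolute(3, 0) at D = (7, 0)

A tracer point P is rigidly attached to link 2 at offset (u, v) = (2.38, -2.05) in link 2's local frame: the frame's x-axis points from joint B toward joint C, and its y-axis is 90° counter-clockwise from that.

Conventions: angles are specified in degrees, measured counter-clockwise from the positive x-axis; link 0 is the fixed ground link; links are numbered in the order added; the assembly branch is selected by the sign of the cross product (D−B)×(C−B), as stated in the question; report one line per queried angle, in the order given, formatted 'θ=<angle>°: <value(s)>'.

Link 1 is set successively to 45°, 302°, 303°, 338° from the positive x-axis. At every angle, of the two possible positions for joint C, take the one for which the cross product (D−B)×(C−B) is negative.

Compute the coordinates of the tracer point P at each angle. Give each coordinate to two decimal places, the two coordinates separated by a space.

A=(0,0), D=(7.00,0)
θ=45°: B = A + 3.00·(cos45°, sin45°) = (2.1213, 2.1213)
θ=45°: |BD| = 5.3199
θ=45°: circle(B,9.00) ∩ circle(D,9.00): a=2.6600, h=8.5979
θ=45°:   candidates: C₊=(7.9891,8.9455) cross=45.740; C₋=(1.1322,-6.8242) cross=-45.740
θ=45°:   branch - wants cross < 0 → take C=(1.1322,-6.8242) (cross=-45.740)
θ=45°: ex = (C−B)/|BC| = (-0.1099,-0.9939); ey = (0.9939,-0.1099)
θ=45°: P = B + 2.38·ex + -2.05·ey = (-0.1778,-0.0190)
θ=302°: B = A + 3.00·(cos302°, sin302°) = (1.5898, -2.5441)
θ=302°: |BD| = 5.9786
θ=302°: circle(B,9.00) ∩ circle(D,9.00): a=2.9893, h=8.4891
θ=302°:   candidates: C₊=(0.6824,6.4100) cross=50.753; C₋=(7.9073,-8.9541) cross=-50.753
θ=302°:   branch - wants cross < 0 → take C=(7.9073,-8.9541) (cross=-50.753)
θ=302°: ex = (C−B)/|BC| = (0.7020,-0.7122); ey = (0.7122,0.7020)
θ=302°: P = B + 2.38·ex + -2.05·ey = (1.8004,-5.6782)
θ=303°: B = A + 3.00·(cos303°, sin303°) = (1.6339, -2.5160)
θ=303°: |BD| = 5.9266
θ=303°: circle(B,9.00) ∩ circle(D,9.00): a=2.9633, h=8.4982
θ=303°:   candidates: C₊=(0.7093,6.4364) cross=50.366; C₋=(7.9246,-8.9524) cross=-50.366
θ=303°:   branch - wants cross < 0 → take C=(7.9246,-8.9524) (cross=-50.366)
θ=303°: ex = (C−B)/|BC| = (0.6990,-0.7152); ey = (0.7152,0.6990)
θ=303°: P = B + 2.38·ex + -2.05·ey = (1.8314,-5.6510)
θ=338°: B = A + 3.00·(cos338°, sin338°) = (2.7816, -1.1238)
θ=338°: |BD| = 4.3656
θ=338°: circle(B,9.00) ∩ circle(D,9.00): a=2.1828, h=8.7313
θ=338°:   candidates: C₊=(2.6431,7.8751) cross=38.117; C₋=(7.1384,-8.9989) cross=-38.117
θ=338°:   branch - wants cross < 0 → take C=(7.1384,-8.9989) (cross=-38.117)
θ=338°: ex = (C−B)/|BC| = (0.4841,-0.8750); ey = (0.8750,0.4841)
θ=338°: P = B + 2.38·ex + -2.05·ey = (2.1399,-4.1988)

θ=45°: -0.18 -0.02
θ=302°: 1.80 -5.68
θ=303°: 1.83 -5.65
θ=338°: 2.14 -4.20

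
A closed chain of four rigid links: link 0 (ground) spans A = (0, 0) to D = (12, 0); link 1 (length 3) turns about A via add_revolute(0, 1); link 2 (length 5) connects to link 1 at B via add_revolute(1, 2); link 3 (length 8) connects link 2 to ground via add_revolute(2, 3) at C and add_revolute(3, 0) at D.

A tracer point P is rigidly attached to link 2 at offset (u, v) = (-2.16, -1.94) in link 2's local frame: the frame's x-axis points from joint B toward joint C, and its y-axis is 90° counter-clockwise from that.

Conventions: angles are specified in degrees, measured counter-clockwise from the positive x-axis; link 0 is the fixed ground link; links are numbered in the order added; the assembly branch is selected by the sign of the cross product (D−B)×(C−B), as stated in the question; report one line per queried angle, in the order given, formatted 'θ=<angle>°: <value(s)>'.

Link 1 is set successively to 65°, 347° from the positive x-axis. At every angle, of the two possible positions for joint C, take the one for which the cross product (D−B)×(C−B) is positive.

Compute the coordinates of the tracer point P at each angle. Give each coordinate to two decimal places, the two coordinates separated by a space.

A=(0,0), D=(12.00,0)
θ=65°: B = A + 3.00·(cos65°, sin65°) = (1.2679, 2.7189)
θ=65°: |BD| = 11.0712
θ=65°: circle(B,5.00) ∩ circle(D,8.00): a=3.7743, h=3.2795
θ=65°:   candidates: C₊=(5.7319,4.9710) cross=36.308; C₋=(4.1212,-1.3870) cross=-36.308
θ=65°:   branch + wants cross > 0 → take C=(5.7319,4.9710) (cross=36.308)
θ=65°: ex = (C−B)/|BC| = (0.8928,0.4504); ey = (-0.4504,0.8928)
θ=65°: P = B + -2.16·ex + -1.94·ey = (0.2132,0.0139)
θ=347°: B = A + 3.00·(cos347°, sin347°) = (2.9231, -0.6749)
θ=347°: |BD| = 9.1019
θ=347°: circle(B,5.00) ∩ circle(D,8.00): a=2.4086, h=4.3816
θ=347°:   candidates: C₊=(5.0002,3.8733) cross=39.881; C₋=(5.6499,-4.8659) cross=-39.881
θ=347°:   branch + wants cross > 0 → take C=(5.0002,3.8733) (cross=39.881)
θ=347°: ex = (C−B)/|BC| = (0.4154,0.9096); ey = (-0.9096,0.4154)
θ=347°: P = B + -2.16·ex + -1.94·ey = (3.7905,-3.4456)

θ=65°: 0.21 0.01
θ=347°: 3.79 -3.45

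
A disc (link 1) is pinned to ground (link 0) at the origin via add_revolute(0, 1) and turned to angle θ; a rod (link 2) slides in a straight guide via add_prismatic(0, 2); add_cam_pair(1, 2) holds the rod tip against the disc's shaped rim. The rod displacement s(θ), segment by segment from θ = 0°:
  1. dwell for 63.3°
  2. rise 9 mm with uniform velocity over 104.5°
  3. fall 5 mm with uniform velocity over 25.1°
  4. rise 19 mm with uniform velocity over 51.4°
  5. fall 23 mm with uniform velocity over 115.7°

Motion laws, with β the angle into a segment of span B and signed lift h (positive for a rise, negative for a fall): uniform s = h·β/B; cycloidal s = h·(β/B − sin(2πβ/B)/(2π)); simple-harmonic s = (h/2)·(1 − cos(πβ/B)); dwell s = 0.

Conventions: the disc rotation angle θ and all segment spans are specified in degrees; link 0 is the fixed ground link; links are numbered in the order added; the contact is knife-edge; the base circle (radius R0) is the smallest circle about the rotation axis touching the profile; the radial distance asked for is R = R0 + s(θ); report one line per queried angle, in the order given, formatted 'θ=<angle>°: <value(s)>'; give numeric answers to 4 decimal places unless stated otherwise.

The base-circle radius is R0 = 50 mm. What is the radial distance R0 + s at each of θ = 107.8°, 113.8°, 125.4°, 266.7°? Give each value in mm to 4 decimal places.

segment 1 (0° to 63.3°, dwell): s unchanged at 0.0000
θ = 107.8° falls in segment 2 (63.3° to 167.8°, uniform, h = 9): β = 107.8 − 63.3 = 44.5°, B = 104.5°; Δs = 9·44.5/104.5 = 3.8325; s = 0.0000 + 3.8325 = 3.8325
θ = 113.8° falls in segment 2 (63.3° to 167.8°, uniform, h = 9): β = 113.8 − 63.3 = 50.5°, B = 104.5°; Δs = 9·50.5/104.5 = 4.3493; s = 0.0000 + 4.3493 = 4.3493
θ = 125.4° falls in segment 2 (63.3° to 167.8°, uniform, h = 9): β = 125.4 − 63.3 = 62.1°, B = 104.5°; Δs = 9·62.1/104.5 = 5.3483; s = 0.0000 + 5.3483 = 5.3483
segment 2 (63.3° to 167.8°, uniform, h = 9) is passed completely: s = 0.0000 + (9) = 9.0000
segment 3 (167.8° to 192.9°, uniform, h = -5) is passed completely: s = 9.0000 + (-5) = 4.0000
segment 4 (192.9° to 244.3°, uniform, h = 19) is passed completely: s = 4.0000 + (19) = 23.0000
θ = 266.7° falls in segment 5 (244.3° to 360°, uniform, h = -23): β = 266.7 − 244.3 = 22.4°, B = 115.7°; Δs = -23·22.4/115.7 = -4.4529; s = 23.0000 − 4.4529 = 18.5471
θ=107.8°: R = R0 + s = 50 + 3.8325 = 53.8325
θ=113.8°: R = R0 + s = 50 + 4.3493 = 54.3493
θ=125.4°: R = R0 + s = 50 + 5.3483 = 55.3483
θ=266.7°: R = R0 + s = 50 + 18.5471 = 68.5471

θ=107.8°: 53.8325
θ=113.8°: 54.3493
θ=125.4°: 55.3483
θ=266.7°: 68.5471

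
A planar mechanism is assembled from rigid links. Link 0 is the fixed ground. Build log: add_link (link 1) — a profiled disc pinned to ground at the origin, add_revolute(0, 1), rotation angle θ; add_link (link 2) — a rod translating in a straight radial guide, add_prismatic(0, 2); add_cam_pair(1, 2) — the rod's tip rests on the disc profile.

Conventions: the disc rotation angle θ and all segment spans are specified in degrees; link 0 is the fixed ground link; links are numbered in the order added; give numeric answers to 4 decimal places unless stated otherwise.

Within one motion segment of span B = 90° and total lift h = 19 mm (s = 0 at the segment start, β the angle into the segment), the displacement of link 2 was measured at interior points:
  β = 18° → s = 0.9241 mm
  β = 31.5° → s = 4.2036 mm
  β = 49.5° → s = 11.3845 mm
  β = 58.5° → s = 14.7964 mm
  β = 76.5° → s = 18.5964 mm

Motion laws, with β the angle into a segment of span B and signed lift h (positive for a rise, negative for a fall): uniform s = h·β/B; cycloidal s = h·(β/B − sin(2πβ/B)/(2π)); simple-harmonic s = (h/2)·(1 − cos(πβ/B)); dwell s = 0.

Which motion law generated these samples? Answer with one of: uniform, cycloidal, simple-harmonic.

candidates at β/B = r: uniform s = h·r (linear in β); cycloidal s = h·(r − sin(2πr)/(2π)); simple-harmonic s = (h/2)(1 − cos(πr))
β=18°: printed 0.9241 | uniform 3.8000, cycloidal 0.9241, simple-harmonic 1.8143
β=31.5°: printed 4.2036 | uniform 6.6500, cycloidal 4.2036, simple-harmonic 5.1871
β=49.5°: printed 11.3845 | uniform 10.4500, cycloidal 11.3845, simple-harmonic 10.9861
β=58.5°: printed 14.7964 | uniform 12.3500, cycloidal 14.7964, simple-harmonic 13.8129
β=76.5°: printed 18.5964 | uniform 16.1500, cycloidal 18.5964, simple-harmonic 17.9646
only one law matches every sample → cycloidal

cycloidal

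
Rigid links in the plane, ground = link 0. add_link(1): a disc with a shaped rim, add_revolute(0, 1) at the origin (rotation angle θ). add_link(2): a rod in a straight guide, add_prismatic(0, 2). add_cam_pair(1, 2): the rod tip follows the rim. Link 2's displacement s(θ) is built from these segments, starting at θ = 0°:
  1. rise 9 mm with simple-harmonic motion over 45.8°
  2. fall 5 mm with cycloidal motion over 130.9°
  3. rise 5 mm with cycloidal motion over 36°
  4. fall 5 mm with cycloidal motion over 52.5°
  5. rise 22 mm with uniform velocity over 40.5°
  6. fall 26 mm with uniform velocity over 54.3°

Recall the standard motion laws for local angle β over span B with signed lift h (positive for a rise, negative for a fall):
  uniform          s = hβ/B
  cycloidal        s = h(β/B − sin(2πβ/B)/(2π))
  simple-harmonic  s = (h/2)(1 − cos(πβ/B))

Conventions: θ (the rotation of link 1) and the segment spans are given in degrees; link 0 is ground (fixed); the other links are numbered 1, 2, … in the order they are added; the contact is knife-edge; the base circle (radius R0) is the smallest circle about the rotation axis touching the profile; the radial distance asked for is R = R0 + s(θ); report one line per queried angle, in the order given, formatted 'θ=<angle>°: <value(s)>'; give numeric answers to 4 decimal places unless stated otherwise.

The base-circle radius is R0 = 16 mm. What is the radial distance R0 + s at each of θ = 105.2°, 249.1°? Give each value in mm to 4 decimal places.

segment 1 (0° to 45.8°, simple-harmonic, h = 9) is passed completely: s = 0.0000 + (9) = 9.0000
θ = 105.2° falls in segment 2 (45.8° to 176.7°, cycloidal, h = -5): β = 105.2 − 45.8 = 59.4°, B = 130.9°; Δs = -5·(0.4538 − sin(2π·0.4538)/(2π)) = -2.0410; s = 9.0000 − 2.0410 = 6.9590
segment 2 (45.8° to 176.7°, cycloidal, h = -5) is passed completely: s = 9.0000 + (-5) = 4.0000
segment 3 (176.7° to 212.7°, cycloidal, h = 5) is passed completely: s = 4.0000 + (5) = 9.0000
θ = 249.1° falls in segment 4 (212.7° to 265.2°, cycloidal, h = -5): β = 249.1 − 212.7 = 36.4°, B = 52.5°; Δs = -5·(0.6933 − sin(2π·0.6933)/(2π)) = -4.2125; s = 9.0000 − 4.2125 = 4.7875
θ=105.2°: R = R0 + s = 16 + 6.9590 = 22.9590
θ=249.1°: R = R0 + s = 16 + 4.7875 = 20.7875

θ=105.2°: 22.9590
θ=249.1°: 20.7875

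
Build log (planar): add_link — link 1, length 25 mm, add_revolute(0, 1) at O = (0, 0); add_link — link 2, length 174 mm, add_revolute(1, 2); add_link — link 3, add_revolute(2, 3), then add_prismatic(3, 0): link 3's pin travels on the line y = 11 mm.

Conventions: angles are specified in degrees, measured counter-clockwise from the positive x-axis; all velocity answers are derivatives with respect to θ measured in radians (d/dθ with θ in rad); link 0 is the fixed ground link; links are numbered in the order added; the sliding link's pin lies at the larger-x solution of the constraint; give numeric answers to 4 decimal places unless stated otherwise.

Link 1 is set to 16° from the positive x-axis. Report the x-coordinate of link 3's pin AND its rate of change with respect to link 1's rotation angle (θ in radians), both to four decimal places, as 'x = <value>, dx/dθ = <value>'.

geometry: r = 25 mm, L = 174 mm, e = 11 mm
crank pin P = (r cos θ, r sin θ) = (24.031542, 6.890934)
h = r sin θ − e = 6.890934 − 11 = -4.109066
x = r cos θ + √(L² − h²) = 24.031542 + 173.951475 = 197.983017
dx/dθ = −r sin θ − h·r cos θ/√(L² − h²) (θ in radians; h = -4.109066) = -6.323263

x = 197.9830, dx/dθ = -6.3233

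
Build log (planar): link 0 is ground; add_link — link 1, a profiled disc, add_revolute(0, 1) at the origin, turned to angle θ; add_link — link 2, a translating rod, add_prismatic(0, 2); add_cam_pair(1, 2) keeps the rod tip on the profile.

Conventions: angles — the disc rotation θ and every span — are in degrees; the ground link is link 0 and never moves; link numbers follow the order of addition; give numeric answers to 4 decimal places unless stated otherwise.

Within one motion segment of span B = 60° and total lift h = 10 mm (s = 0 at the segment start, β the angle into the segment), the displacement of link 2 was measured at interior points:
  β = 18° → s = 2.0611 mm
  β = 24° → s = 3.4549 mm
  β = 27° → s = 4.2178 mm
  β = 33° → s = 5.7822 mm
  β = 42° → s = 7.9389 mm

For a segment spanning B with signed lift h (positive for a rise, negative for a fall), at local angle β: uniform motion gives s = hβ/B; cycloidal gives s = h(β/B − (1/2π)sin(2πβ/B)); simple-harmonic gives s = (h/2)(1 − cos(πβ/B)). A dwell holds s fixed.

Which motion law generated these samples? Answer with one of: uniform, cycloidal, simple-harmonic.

candidates at β/B = r: uniform s = h·r (linear in β); cycloidal s = h·(r − sin(2πr)/(2π)); simple-harmonic s = (h/2)(1 − cos(πr))
β=18°: printed 2.0611 | uniform 3.0000, cycloidal 1.4863, simple-harmonic 2.0611
β=24°: printed 3.4549 | uniform 4.0000, cycloidal 3.0645, simple-harmonic 3.4549
β=27°: printed 4.2178 | uniform 4.5000, cycloidal 4.0082, simple-harmonic 4.2178
β=33°: printed 5.7822 | uniform 5.5000, cycloidal 5.9918, simple-harmonic 5.7822
β=42°: printed 7.9389 | uniform 7.0000, cycloidal 8.5137, simple-harmonic 7.9389
only one law matches every sample → simple-harmonic

simple-harmonic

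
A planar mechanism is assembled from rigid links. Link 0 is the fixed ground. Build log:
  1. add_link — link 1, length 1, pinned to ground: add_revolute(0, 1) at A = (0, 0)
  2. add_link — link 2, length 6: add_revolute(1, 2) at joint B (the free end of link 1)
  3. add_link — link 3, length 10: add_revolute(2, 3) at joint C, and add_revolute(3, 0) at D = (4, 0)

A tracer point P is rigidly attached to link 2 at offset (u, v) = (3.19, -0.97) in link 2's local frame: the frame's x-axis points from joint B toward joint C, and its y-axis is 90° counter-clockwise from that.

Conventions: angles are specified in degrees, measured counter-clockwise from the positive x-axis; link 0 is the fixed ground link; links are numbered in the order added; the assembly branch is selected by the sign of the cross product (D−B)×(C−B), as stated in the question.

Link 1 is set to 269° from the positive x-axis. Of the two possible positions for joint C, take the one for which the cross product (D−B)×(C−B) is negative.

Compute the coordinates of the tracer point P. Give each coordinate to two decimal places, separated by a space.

A=(0,0), D=(4.00,0)
B = A + 1.00·(cos269°, sin269°) = (-0.0175, -0.9998)
|BD| = 4.1400
circle(B,6.00) ∩ circle(D,10.00): a=-5.6595, h=1.9926
  candidates: C₊=(-5.9906,-0.4330) cross=8.249; C₋=(-5.0282,-4.3003) cross=-8.249
  branch - wants cross < 0 → take C=(-5.0282,-4.3003) (cross=-8.249)
ex = (C−B)/|BC| = (-0.8351,-0.5501); ey = (0.5501,-0.8351)
P = B + 3.19·ex + -0.97·ey = (-3.2150,-1.9445)

-3.22 -1.94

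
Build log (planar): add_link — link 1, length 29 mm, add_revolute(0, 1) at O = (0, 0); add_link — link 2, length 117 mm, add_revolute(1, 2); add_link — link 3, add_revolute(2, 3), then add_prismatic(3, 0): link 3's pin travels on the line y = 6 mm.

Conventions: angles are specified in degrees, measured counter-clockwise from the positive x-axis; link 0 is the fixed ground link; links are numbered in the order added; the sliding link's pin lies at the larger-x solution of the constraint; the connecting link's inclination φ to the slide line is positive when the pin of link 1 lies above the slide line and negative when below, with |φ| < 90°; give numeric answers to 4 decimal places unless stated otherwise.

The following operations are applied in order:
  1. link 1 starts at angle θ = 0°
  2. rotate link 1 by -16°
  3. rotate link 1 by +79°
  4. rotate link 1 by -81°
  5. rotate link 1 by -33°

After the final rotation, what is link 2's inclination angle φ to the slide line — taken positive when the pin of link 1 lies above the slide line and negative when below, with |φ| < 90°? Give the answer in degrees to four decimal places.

geometry: r = 29 mm, L = 117 mm, e = 6 mm; θ starts at 0°
rotate link 1 by -16°: θ ← 0° -16° = -16°
rotate link 1 by +79°: θ ← -16° +79° = 63°
rotate link 1 by -81°: θ ← 63° -81° = -18°
rotate link 1 by -33°: θ ← -18° -33° = -51°
h = r sin θ − e = -22.537233 − 6 = -28.537233
sin φ = h / L = -28.537233 / 117 = -0.24390797
φ = arcsin(-0.24390797) = -14.117308°

-14.1173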